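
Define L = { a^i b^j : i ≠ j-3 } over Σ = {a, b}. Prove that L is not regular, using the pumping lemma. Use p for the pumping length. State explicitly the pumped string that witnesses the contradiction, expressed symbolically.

a^{p+p!} b^{p+p!+3}

Toward a contradiction, assume L is regular with pumping length p.
Choose w = a^p b^{p+p!+3}. Since p ≠ (p+p!+3)-3 = p+p!, w ∈ L; and |w| ≥ p.
By the pumping lemma, w = xyz with |xy| ≤ p and |y| ≥ 1.
The first p characters of w are a's, so xy (and hence y) consists only of a's. Write y = a^k, 1 ≤ k ≤ p.
Since 1 ≤ k ≤ p, k divides p!; set t = 1 + p!/k. Then xy^t z has p + (p!/k)·k = p + p! copies of a. Now the a-count is p+p! and (b-count)-3 = (p+p!+3)-3 = p+p!, so i ≠ j-3 fails. So xy^t z = a^{p+p!} b^{p+p!+3} ∉ L.
Contradiction. Therefore L is not regular.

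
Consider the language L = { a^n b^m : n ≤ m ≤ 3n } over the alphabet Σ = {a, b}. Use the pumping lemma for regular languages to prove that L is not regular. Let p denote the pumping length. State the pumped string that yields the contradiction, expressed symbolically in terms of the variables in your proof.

Assume L is regular. Let p be the pumping length given by the pumping lemma.
Take w = a^p b^p ∈ L (since p ≤ p ≤ 3p), with |w| = 2p ≥ p.
The pumping lemma gives a decomposition w = xyz where |xy| ≤ p and |y| > 0.
The first p characters of w are a's, so xy (and hence y) consists only of a's. Write y = a^k, 1 ≤ k ≤ p.
Pump with i = 2: xy^2z = a^{p+k} b^p. Now n = p+k > p = m, so the condition n ≤ m fails. Thus xy^2z ∉ L.
This contradicts the pumping lemma, so L is not regular.

a^{p+k} b^p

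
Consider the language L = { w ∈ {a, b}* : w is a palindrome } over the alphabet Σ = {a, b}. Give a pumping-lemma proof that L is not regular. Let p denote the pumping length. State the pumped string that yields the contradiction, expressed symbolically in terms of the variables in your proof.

a^{p+k} b a^p

Suppose for contradiction that L is regular, and let p be the pumping length.
Take w = a^p b a^p, a palindrome of length 2p+1 ≥ p.
Write w = xyz as guaranteed by the lemma, with |xy| ≤ p and |y| > 0.
Because |xy| ≤ p and w begins with p copies of a, we have y = a^k with 1 ≤ k ≤ p.
Pump with i = 2: xy^2z = a^{p+k} b a^p. Its reverse is a^p b a^{p+k}, which differs from xy^2z since k ≥ 1. So xy^2z is not a palindrome and xy^2z ∉ L.
Contradiction. Therefore L is not regular.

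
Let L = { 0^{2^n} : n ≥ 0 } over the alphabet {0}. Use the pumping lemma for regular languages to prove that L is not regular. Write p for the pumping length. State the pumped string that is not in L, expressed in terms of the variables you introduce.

Assume L is regular; let p be its pumping constant.
Take w = 0^{2^p} ∈ L with |w| = 2^p ≥ p.
The pumping lemma gives a decomposition w = xyz where |xy| ≤ p and |y| ≥ 1.
Then y = 0^k for some k with 1 ≤ k ≤ p.
Pump with i = 2: xy^2z = 0^{2^p+k}. Since 1 ≤ k ≤ p < 2^p, we have 2^p < 2^p+k < 2^{p+1}, so 2^p+k is not a power of 2. So xy^2z ∉ L.
Contradiction. Therefore L is not regular.

0^{2^p+k}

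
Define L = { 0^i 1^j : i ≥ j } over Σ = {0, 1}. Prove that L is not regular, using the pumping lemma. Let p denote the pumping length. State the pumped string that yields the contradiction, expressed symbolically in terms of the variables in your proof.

Toward a contradiction, assume L is regular with pumping length p.
Choose w = 0^p 1^p ∈ L, with |w| = 2p ≥ p.
The pumping lemma gives a decomposition w = xyz where |xy| ≤ p and y is nonempty.
The first p characters of w are 0's, so xy (and hence y) consists only of 0's. Write y = 0^k, 1 ≤ k ≤ p.
Consider xy^0z = xz = 0^{p-k} 1^p. Since k ≥ 1, the 0-count p-k is less than p, so i ≥ j fails; thus xz ∉ L.
This contradicts the pumping lemma, so L is not regular.

0^{p-k} 1^p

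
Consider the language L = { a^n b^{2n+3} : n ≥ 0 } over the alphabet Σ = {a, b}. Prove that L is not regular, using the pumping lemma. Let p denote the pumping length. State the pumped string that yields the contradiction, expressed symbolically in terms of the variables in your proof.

Assume L is regular; let p be its pumping constant.
Take w = a^p b^{2p+3}. Then w ∈ L and |w| = 3p+3 ≥ p.
Write w = xyz as guaranteed by the lemma, with |xy| ≤ p and |y| ≥ 1.
The first p characters of w are a's, so xy (and hence y) consists only of a's. Write y = a^k, 1 ≤ k ≤ p.
Pump with i = 2: xy^2z = a^{p+k} b^{2p+3}. For this to lie in L we would need 2p+3 = 2(p+k)+3, which forces k = 0. But k ≥ 1, so xy^2z ∉ L.
This is a contradiction; hence L is not regular.

a^{p+k} b^{2p+3}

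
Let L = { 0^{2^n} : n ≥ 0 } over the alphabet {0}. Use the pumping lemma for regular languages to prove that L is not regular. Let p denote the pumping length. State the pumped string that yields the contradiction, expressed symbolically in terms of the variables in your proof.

Assume L is regular. Let p be the pumping length given by the pumping lemma.
Take w = 0^{2^p} ∈ L with |w| = 2^p ≥ p.
By the pumping lemma, w = xyz with |xy| ≤ p and |y| > 0.
Then y = 0^k for some k with 1 ≤ k ≤ p.
Pump with i = 2: xy^2z = 0^{2^p+k}. Since 1 ≤ k ≤ p < 2^p, we have 2^p < 2^p+k < 2^{p+1}, so 2^p+k is not a power of 2. So xy^2z ∉ L.
This is a contradiction; hence L is not regular.

0^{2^p+k}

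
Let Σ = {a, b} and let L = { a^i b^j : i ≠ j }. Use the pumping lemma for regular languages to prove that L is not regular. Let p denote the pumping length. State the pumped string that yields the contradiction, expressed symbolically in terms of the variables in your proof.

a^{p+p!} b^{p+p!}

Assume L is regular; let p be its pumping constant.
Choose w = a^p b^{p+p!}. Since p ≠ p+p!, w ∈ L; and |w| ≥ p.
Write w = xyz as guaranteed by the lemma, with |xy| ≤ p and |y| > 0.
The first p characters of w are a's, so xy (and hence y) consists only of a's. Write y = a^k, 1 ≤ k ≤ p.
Since 1 ≤ k ≤ p, k divides p!; set t = 1 + p!/k. Then xy^t z has p + (p!/k)·k = p + p! copies of a. Now the a-count equals the b-count, so i ≠ j fails. So xy^t z = a^{p+p!} b^{p+p!} ∉ L.
This is a contradiction; hence L is not regular.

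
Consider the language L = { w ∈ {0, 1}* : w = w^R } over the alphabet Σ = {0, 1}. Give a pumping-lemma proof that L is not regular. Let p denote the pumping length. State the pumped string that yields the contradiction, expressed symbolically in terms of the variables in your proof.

0^{p+k} 1 0^p

Toward a contradiction, assume L is regular with pumping length p.
Take w = 0^p 1 0^p, a palindrome of length 2p+1 ≥ p.
By the pumping lemma, w = xyz with |xy| ≤ p and y is nonempty.
Because |xy| ≤ p and w begins with p copies of 0, we have y = 0^k with 1 ≤ k ≤ p.
Pump with i = 2: xy^2z = 0^{p+k} 1 0^p. Its reverse is 0^p 1 0^{p+k}, which differs from xy^2z since k ≥ 1. So xy^2z is not a palindrome and xy^2z ∉ L.
Contradiction. Therefore L is not regular.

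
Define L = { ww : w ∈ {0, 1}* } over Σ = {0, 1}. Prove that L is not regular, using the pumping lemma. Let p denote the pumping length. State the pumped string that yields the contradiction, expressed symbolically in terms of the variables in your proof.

0^{p+k} 1^p 0^p 1^p

Assume L is regular; let p be its pumping constant.
Take w = 0^p 1^p 0^p 1^p = uu where u = 0^p1^p; then w ∈ L and |w| = 4p ≥ p.
The pumping lemma gives a decomposition w = xyz where |xy| ≤ p and |y| ≥ 1.
Since the first p symbols of w are all 0's and |xy| ≤ p, y lies entirely in the leading 0-block: y = 0^k for some k with 1 ≤ k ≤ p.
Pump with i = 2: xy^2z = 0^{p+k} 1^p 0^p 1^p, of length 4p+k. Suppose this equals vv. The string starts with 0 and ends with 1, so v does too; thus the boundary between the two copies of v is a 1→0 transition. There is exactly one such transition, at position 2p+k, so |v| = 2p+k and |vv| = 4p+2k ≠ 4p+k since k ≥ 1. So xy^2z ∉ L.
Contradiction. Therefore L is not regular.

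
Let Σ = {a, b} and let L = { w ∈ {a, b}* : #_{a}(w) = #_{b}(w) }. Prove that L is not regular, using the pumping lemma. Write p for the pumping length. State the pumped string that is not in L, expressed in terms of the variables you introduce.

a^{p+k} b^p

Assume L is regular; let p be its pumping constant.
Choose w = a^p b^p ∈ L with |w| = 2p ≥ p.
By the pumping lemma, w = xyz with |xy| ≤ p and |y| ≥ 1.
Since the first p symbols of w are all a's and |xy| ≤ p, y lies entirely in the leading a-block: y = a^k for some k with 1 ≤ k ≤ p.
Pump with i = 2: xy^2z = a^{p+k} b^p has p+k occurrences of a but only p of b. Since k ≥ 1 the counts differ, so xy^2z ∉ L.
Contradiction. Therefore L is not regular.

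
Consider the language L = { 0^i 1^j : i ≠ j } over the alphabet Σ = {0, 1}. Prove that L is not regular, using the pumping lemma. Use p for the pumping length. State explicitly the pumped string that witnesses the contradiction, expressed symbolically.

0^{p+p!} 1^{p+p!}

Assume L is regular; let p be its pumping constant.
Choose w = 0^p 1^{p+p!}. Since p ≠ p+p!, w ∈ L; and |w| ≥ p.
Write w = xyz as guaranteed by the lemma, with |xy| ≤ p and |y| > 0.
The first p characters of w are 0's, so xy (and hence y) consists only of 0's. Write y = 0^k, 1 ≤ k ≤ p.
Since 1 ≤ k ≤ p, k divides p!; set t = 1 + p!/k. Then xy^t z has p + (p!/k)·k = p + p! copies of 0. Now the 0-count equals the 1-count, so i ≠ j fails. So xy^t z = 0^{p+p!} 1^{p+p!} ∉ L.
This contradicts the pumping lemma, so L is not regular.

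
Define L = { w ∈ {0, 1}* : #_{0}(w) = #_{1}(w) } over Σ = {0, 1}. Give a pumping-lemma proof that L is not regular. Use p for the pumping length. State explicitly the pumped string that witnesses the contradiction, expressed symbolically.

0^{p+k} 1^p

Suppose for contradiction that L is regular, and let p be the pumping length.
Choose w = 0^p 1^p ∈ L with |w| = 2p ≥ p.
The pumping lemma gives a decomposition w = xyz where |xy| ≤ p and |y| > 0.
Because |xy| ≤ p and w begins with p copies of 0, we have y = 0^k with 1 ≤ k ≤ p.
Pump with i = 2: xy^2z = 0^{p+k} 1^p has p+k occurrences of 0 but only p of 1. Since k ≥ 1 the counts differ, so xy^2z ∉ L.
This contradicts the pumping lemma, so L is not regular.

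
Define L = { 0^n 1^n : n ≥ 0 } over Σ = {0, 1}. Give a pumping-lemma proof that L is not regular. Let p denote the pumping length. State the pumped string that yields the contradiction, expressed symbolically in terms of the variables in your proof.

Assume L is regular; let p be its pumping constant.
Choose w = 0^p 1^p, which is in L with |w| = 2p ≥ p.
Write w = xyz as guaranteed by the lemma, with |xy| ≤ p and y is nonempty.
Since the first p symbols of w are all 0's and |xy| ≤ p, y lies entirely in the leading 0-block: y = 0^k for some k with 1 ≤ k ≤ p.
Pump with i = 2: xy^2z = 0^{p+k} 1^p. For this to lie in L we would need p = p+k, which forces k = 0. But k ≥ 1, so xy^2z ∉ L.
Contradiction. Therefore L is not regular.

0^{p+k} 1^p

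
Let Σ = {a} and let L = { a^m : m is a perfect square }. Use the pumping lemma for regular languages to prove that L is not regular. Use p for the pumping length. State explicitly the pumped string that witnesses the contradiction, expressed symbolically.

a^{p²+k}

Assume L is regular; let p be its pumping constant.
Take w = a^{p²} ∈ L with |w| = p² ≥ p.
Write w = xyz as guaranteed by the lemma, with |xy| ≤ p and |y| ≥ 1.
Then y = a^k for some k with 1 ≤ k ≤ p.
Pump with i = 2: xy^2z = a^{p²+k}. Since 1 ≤ k ≤ p, p² < p²+k ≤ p²+p < (p+1)², so p²+k lies strictly between consecutive squares and is not a perfect square. So xy^2z ∉ L.
This is a contradiction; hence L is not regular.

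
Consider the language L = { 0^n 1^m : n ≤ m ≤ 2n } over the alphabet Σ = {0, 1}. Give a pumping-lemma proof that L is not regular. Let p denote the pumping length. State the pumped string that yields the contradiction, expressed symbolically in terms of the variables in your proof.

0^{p+k} 1^p

Toward a contradiction, assume L is regular with pumping length p.
Take w = 0^p 1^p ∈ L (since p ≤ p ≤ 2p), with |w| = 2p ≥ p.
By the pumping lemma, w = xyz with |xy| ≤ p and |y| > 0.
The first p characters of w are 0's, so xy (and hence y) consists only of 0's. Write y = 0^k, 1 ≤ k ≤ p.
Pump with i = 2: xy^2z = 0^{p+k} 1^p. Now n = p+k > p = m, so the condition n ≤ m fails. Thus xy^2z ∉ L.
This is a contradiction; hence L is not regular.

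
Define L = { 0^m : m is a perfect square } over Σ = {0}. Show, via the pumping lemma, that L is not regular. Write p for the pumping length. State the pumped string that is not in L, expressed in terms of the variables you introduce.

Toward a contradiction, assume L is regular with pumping length p.
Take w = 0^{p²} ∈ L with |w| = p² ≥ p.
Write w = xyz as guaranteed by the lemma, with |xy| ≤ p and |y| > 0.
Then y = 0^k for some k with 1 ≤ k ≤ p.
Pump with i = 2: xy^2z = 0^{p²+k}. Since 1 ≤ k ≤ p, p² < p²+k ≤ p²+p < (p+1)², so p²+k lies strictly between consecutive squares and is not a perfect square. So xy^2z ∉ L.
This contradicts the pumping lemma, so L is not regular.

0^{p²+k}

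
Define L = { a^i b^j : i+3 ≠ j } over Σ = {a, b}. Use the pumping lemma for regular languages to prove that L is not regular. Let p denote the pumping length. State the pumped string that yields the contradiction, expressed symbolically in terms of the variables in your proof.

a^{p+p!} b^{p+p!+3}

Toward a contradiction, assume L is regular with pumping length p.
Choose w = a^p b^{p+p!+3}. Since p ≠ (p+p!+3)-3 = p+p!, w ∈ L; and |w| ≥ p.
Write w = xyz as guaranteed by the lemma, with |xy| ≤ p and y is nonempty.
Since the first p symbols of w are all a's and |xy| ≤ p, y lies entirely in the leading a-block: y = a^k for some k with 1 ≤ k ≤ p.
Since 1 ≤ k ≤ p, k divides p!; set t = 1 + p!/k. Then xy^t z has p + (p!/k)·k = p + p! copies of a. Now the a-count is p+p! and (b-count)-3 = (p+p!+3)-3 = p+p!, so i+3 ≠ j fails. So xy^t z = a^{p+p!} b^{p+p!+3} ∉ L.
This contradicts the pumping lemma, so L is not regular.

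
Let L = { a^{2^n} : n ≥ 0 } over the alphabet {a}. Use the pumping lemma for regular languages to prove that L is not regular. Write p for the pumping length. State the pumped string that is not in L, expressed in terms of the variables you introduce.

a^{2^p+k}

Suppose for contradiction that L is regular, and let p be the pumping length.
Take w = a^{2^p} ∈ L with |w| = 2^p ≥ p.
The pumping lemma gives a decomposition w = xyz where |xy| ≤ p and |y| ≥ 1.
Then y = a^k for some k with 1 ≤ k ≤ p.
Pump with i = 2: xy^2z = a^{2^p+k}. Since 1 ≤ k ≤ p < 2^p, we have 2^p < 2^p+k < 2^{p+1}, so 2^p+k is not a power of 2. So xy^2z ∉ L.
This contradicts the pumping lemma, so L is not regular.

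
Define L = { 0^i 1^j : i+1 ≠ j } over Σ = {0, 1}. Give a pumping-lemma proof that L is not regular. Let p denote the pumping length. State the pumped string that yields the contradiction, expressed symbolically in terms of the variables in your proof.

Suppose for contradiction that L is regular, and let p be the pumping length.
Choose w = 0^p 1^{p+p!+1}. Since p ≠ (p+p!+1)-1 = p+p!, w ∈ L; and |w| ≥ p.
The pumping lemma gives a decomposition w = xyz where |xy| ≤ p and y is nonempty.
The first p characters of w are 0's, so xy (and hence y) consists only of 0's. Write y = 0^k, 1 ≤ k ≤ p.
Since 1 ≤ k ≤ p, k divides p!; set t = 1 + p!/k. Then xy^t z has p + (p!/k)·k = p + p! copies of 0. Now the 0-count is p+p! and (1-count)-1 = (p+p!+1)-1 = p+p!, so i+1 ≠ j fails. So xy^t z = 0^{p+p!} 1^{p+p!+1} ∉ L.
This contradicts the pumping lemma, so L is not regular.

0^{p+p!} 1^{p+p!+1}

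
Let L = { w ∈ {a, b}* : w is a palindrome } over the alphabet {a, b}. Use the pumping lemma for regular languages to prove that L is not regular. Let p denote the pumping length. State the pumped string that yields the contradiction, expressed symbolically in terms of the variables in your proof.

a^{p+k} b a^p

Toward a contradiction, assume L is regular with pumping length p.
Take w = a^p b a^p, a palindrome of length 2p+1 ≥ p.
The pumping lemma gives a decomposition w = xyz where |xy| ≤ p and |y| ≥ 1.
The first p characters of w are a's, so xy (and hence y) consists only of a's. Write y = a^k, 1 ≤ k ≤ p.
Pump with i = 2: xy^2z = a^{p+k} b a^p. Its reverse is a^p b a^{p+k}, which differs from xy^2z since k ≥ 1. So xy^2z is not a palindrome and xy^2z ∉ L.
This is a contradiction; hence L is not regular.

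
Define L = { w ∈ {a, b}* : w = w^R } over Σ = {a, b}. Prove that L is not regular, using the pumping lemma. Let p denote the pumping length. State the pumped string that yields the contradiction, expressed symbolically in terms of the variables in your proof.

a^{p+k} b a^p

Suppose for contradiction that L is regular, and let p be the pumping length.
Take w = a^p b a^p, a palindrome of length 2p+1 ≥ p.
The pumping lemma gives a decomposition w = xyz where |xy| ≤ p and |y| > 0.
The first p characters of w are a's, so xy (and hence y) consists only of a's. Write y = a^k, 1 ≤ k ≤ p.
Pump with i = 2: xy^2z = a^{p+k} b a^p. Its reverse is a^p b a^{p+k}, which differs from xy^2z since k ≥ 1. So xy^2z is not a palindrome and xy^2z ∉ L.
Contradiction. Therefore L is not regular.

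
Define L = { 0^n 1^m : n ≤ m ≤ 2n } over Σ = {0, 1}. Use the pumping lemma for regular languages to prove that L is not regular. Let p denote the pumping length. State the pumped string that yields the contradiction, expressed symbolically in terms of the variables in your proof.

Toward a contradiction, assume L is regular with pumping length p.
Take w = 0^p 1^p ∈ L (since p ≤ p ≤ 2p), with |w| = 2p ≥ p.
The pumping lemma gives a decomposition w = xyz where |xy| ≤ p and y is nonempty.
Since the first p symbols of w are all 0's and |xy| ≤ p, y lies entirely in the leading 0-block: y = 0^k for some k with 1 ≤ k ≤ p.
Pump with i = 2: xy^2z = 0^{p+k} 1^p. Now n = p+k > p = m, so the condition n ≤ m fails. Thus xy^2z ∉ L.
Contradiction. Therefore L is not regular.

0^{p+k} 1^p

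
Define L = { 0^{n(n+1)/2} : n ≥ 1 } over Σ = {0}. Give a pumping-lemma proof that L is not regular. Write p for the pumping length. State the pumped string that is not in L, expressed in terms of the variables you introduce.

Toward a contradiction, assume L is regular with pumping length p.
Take w = 0^{p(p+1)/2} ∈ L with |w| = p(p+1)/2 ≥ p.
By the pumping lemma, w = xyz with |xy| ≤ p and y is nonempty.
Then y = 0^k for some k with 1 ≤ k ≤ p.
Pump with i = 2: xy^2z = 0^{p(p+1)/2+k}. Since 1 ≤ k ≤ p, p(p+1)/2 < p(p+1)/2+k ≤ p(p+1)/2+p < (p+1)(p+2)/2, so p(p+1)/2+k is strictly between consecutive triangular numbers. So xy^2z ∉ L.
Contradiction. Therefore L is not regular.

0^{p(p+1)/2+k}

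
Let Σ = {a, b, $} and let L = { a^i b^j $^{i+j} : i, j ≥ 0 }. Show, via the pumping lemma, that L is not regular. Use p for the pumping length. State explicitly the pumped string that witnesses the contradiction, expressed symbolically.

Toward a contradiction, assume L is regular with pumping length p.
Take w = a^p b^p $^{2p} ∈ L (with i=j=p, i+j=2p), |w| = 4p ≥ p.
The pumping lemma gives a decomposition w = xyz where |xy| ≤ p and y is nonempty.
Since the first p symbols of w are all a's and |xy| ≤ p, y lies entirely in the leading a-block: y = a^k for some k with 1 ≤ k ≤ p.
Consider xy^2z = a^{p+k} b^p $^{2p}. Now the a- and b-counts sum to 2p+k, but the $-count is 2p ≠ 2p+k. So xy^2z ∉ L.
Contradiction. Therefore L is not regular.

a^{p+k} b^p $^{2p}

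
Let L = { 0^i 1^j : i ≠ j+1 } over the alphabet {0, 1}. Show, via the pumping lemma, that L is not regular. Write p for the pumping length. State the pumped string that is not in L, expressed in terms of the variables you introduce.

Assume L is regular. Let p be the pumping length given by the pumping lemma.
Choose w = 0^p 1^{p+p!-1}. Since p ≠ (p+p!-1)+1 = p+p!, w ∈ L; and |w| ≥ p.
The pumping lemma gives a decomposition w = xyz where |xy| ≤ p and |y| ≥ 1.
Because |xy| ≤ p and w begins with p copies of 0, we have y = 0^k with 1 ≤ k ≤ p.
Since 1 ≤ k ≤ p, k divides p!; set t = 1 + p!/k. Then xy^t z has p + (p!/k)·k = p + p! copies of 0. Now the 0-count is p+p! and (1-count)+1 = (p+p!-1)+1 = p+p!, so i ≠ j+1 fails. So xy^t z = 0^{p+p!} 1^{p+p!-1} ∉ L.
This is a contradiction; hence L is not regular.

0^{p+p!} 1^{p+p!-1}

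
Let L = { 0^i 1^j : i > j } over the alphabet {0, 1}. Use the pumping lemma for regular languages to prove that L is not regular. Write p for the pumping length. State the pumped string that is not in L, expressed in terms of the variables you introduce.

0^{p+1-k} 1^p

Suppose for contradiction that L is regular, and let p be the pumping length.
Choose w = 0^{p+1} 1^p ∈ L, with |w| = 2p+1 ≥ p.
Write w = xyz as guaranteed by the lemma, with |xy| ≤ p and |y| ≥ 1.
Because |xy| ≤ p and w begins with p copies of 0, we have y = 0^k with 1 ≤ k ≤ p.
Consider xy^0z = xz = 0^{p+1-k} 1^p. Since k ≥ 1, the 0-count p+1-k is at most p, so i > j fails; thus xz ∉ L.
Contradiction. Therefore L is not regular.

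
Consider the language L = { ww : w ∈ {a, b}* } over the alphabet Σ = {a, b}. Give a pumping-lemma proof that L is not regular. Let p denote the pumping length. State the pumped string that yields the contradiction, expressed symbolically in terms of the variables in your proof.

a^{p+k} b^p a^p b^p

Assume L is regular; let p be its pumping constant.
Take w = a^p b^p a^p b^p = uu where u = a^pb^p; then w ∈ L and |w| = 4p ≥ p.
By the pumping lemma, w = xyz with |xy| ≤ p and y is nonempty.
The first p characters of w are a's, so xy (and hence y) consists only of a's. Write y = a^k, 1 ≤ k ≤ p.
Pump with i = 2: xy^2z = a^{p+k} b^p a^p b^p, of length 4p+k. Suppose this equals vv. The string starts with a and ends with b, so v does too; thus the boundary between the two copies of v is a b→a transition. There is exactly one such transition, at position 2p+k, so |v| = 2p+k and |vv| = 4p+2k ≠ 4p+k since k ≥ 1. So xy^2z ∉ L.
This contradicts the pumping lemma, so L is not regular.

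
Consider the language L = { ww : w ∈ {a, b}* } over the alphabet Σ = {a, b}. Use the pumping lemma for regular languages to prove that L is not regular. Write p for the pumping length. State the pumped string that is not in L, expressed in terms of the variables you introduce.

Assume L is regular; let p be its pumping constant.
Take w = a^p b^p a^p b^p = uu where u = a^pb^p; then w ∈ L and |w| = 4p ≥ p.
By the pumping lemma, w = xyz with |xy| ≤ p and |y| > 0.
Since the first p symbols of w are all a's and |xy| ≤ p, y lies entirely in the leading a-block: y = a^k for some k with 1 ≤ k ≤ p.
Pump with i = 2: xy^2z = a^{p+k} b^p a^p b^p, of length 4p+k. Suppose this equals vv. The string starts with a and ends with b, so v does too; thus the boundary between the two copies of v is a b→a transition. There is exactly one such transition, at position 2p+k, so |v| = 2p+k and |vv| = 4p+2k ≠ 4p+k since k ≥ 1. So xy^2z ∉ L.
This contradicts the pumping lemma, so L is not regular.

a^{p+k} b^p a^p b^p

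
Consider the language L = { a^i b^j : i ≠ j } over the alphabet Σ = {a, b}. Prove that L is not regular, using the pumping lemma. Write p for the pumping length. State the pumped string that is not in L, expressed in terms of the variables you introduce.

a^{p+p!} b^{p+p!}

Assume L is regular; let p be its pumping constant.
Choose w = a^p b^{p+p!}. Since p ≠ p+p!, w ∈ L; and |w| ≥ p.
Write w = xyz as guaranteed by the lemma, with |xy| ≤ p and |y| ≥ 1.
The first p characters of w are a's, so xy (and hence y) consists only of a's. Write y = a^k, 1 ≤ k ≤ p.
Since 1 ≤ k ≤ p, k divides p!; set t = 1 + p!/k. Then xy^t z has p + (p!/k)·k = p + p! copies of a. Now the a-count equals the b-count, so i ≠ j fails. So xy^t z = a^{p+p!} b^{p+p!} ∉ L.
This contradicts the pumping lemma, so L is not regular.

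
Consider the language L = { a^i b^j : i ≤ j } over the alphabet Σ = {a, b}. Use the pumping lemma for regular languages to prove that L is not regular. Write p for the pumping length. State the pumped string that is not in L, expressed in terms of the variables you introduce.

a^{p+k} b^p

Suppose for contradiction that L is regular, and let p be the pumping length.
Choose w = a^p b^p ∈ L, with |w| = 2p ≥ p.
Write w = xyz as guaranteed by the lemma, with |xy| ≤ p and |y| ≥ 1.
The first p characters of w are a's, so xy (and hence y) consists only of a's. Write y = a^k, 1 ≤ k ≤ p.
Consider xy^2z = a^{p+k} b^p. Since k ≥ 1, the a-count p+k exceeds the b-count p, so i ≤ j fails; thus xy^2z ∉ L.
This contradicts the pumping lemma, so L is not regular.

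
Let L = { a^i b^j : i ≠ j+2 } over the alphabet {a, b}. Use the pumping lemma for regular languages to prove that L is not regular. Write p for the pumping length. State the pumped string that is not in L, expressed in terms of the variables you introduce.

a^{p+p!} b^{p+p!-2}

Assume L is regular; let p be its pumping constant.
Choose w = a^p b^{p+p!-2}. Since p ≠ (p+p!-2)+2 = p+p!, w ∈ L; and |w| ≥ p.
The pumping lemma gives a decomposition w = xyz where |xy| ≤ p and y is nonempty.
The first p characters of w are a's, so xy (and hence y) consists only of a's. Write y = a^k, 1 ≤ k ≤ p.
Since 1 ≤ k ≤ p, k divides p!; set t = 1 + p!/k. Then xy^t z has p + (p!/k)·k = p + p! copies of a. Now the a-count is p+p! and (b-count)+2 = (p+p!-2)+2 = p+p!, so i ≠ j+2 fails. So xy^t z = a^{p+p!} b^{p+p!-2} ∉ L.
This is a contradiction; hence L is not regular.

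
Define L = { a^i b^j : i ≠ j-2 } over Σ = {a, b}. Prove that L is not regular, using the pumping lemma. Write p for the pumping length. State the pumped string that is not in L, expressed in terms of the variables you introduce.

a^{p+p!} b^{p+p!+2}

Assume L is regular. Let p be the pumping length given by the pumping lemma.
Choose w = a^p b^{p+p!+2}. Since p ≠ (p+p!+2)-2 = p+p!, w ∈ L; and |w| ≥ p.
Write w = xyz as guaranteed by the lemma, with |xy| ≤ p and y is nonempty.
Since the first p symbols of w are all a's and |xy| ≤ p, y lies entirely in the leading a-block: y = a^k for some k with 1 ≤ k ≤ p.
Since 1 ≤ k ≤ p, k divides p!; set t = 1 + p!/k. Then xy^t z has p + (p!/k)·k = p + p! copies of a. Now the a-count is p+p! and (b-count)-2 = (p+p!+2)-2 = p+p!, so i ≠ j-2 fails. So xy^t z = a^{p+p!} b^{p+p!+2} ∉ L.
Contradiction. Therefore L is not regular.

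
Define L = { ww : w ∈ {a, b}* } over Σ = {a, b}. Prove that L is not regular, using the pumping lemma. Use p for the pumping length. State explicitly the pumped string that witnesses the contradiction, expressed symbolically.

a^{p+k} b^p a^p b^p

Assume L is regular; let p be its pumping constant.
Take w = a^p b^p a^p b^p = uu where u = a^pb^p; then w ∈ L and |w| = 4p ≥ p.
The pumping lemma gives a decomposition w = xyz where |xy| ≤ p and |y| ≥ 1.
Since the first p symbols of w are all a's and |xy| ≤ p, y lies entirely in the leading a-block: y = a^k for some k with 1 ≤ k ≤ p.
Pump with i = 2: xy^2z = a^{p+k} b^p a^p b^p, of length 4p+k. Suppose this equals vv. The string starts with a and ends with b, so v does too; thus the boundary between the two copies of v is a b→a transition. There is exactly one such transition, at position 2p+k, so |v| = 2p+k and |vv| = 4p+2k ≠ 4p+k since k ≥ 1. So xy^2z ∉ L.
This contradicts the pumping lemma, so L is not regular.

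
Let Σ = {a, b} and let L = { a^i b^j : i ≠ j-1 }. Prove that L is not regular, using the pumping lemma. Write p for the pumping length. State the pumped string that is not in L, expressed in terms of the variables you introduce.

a^{p+p!} b^{p+p!+1}

Toward a contradiction, assume L is regular with pumping length p.
Choose w = a^p b^{p+p!+1}. Since p ≠ (p+p!+1)-1 = p+p!, w ∈ L; and |w| ≥ p.
Write w = xyz as guaranteed by the lemma, with |xy| ≤ p and |y| ≥ 1.
Since the first p symbols of w are all a's and |xy| ≤ p, y lies entirely in the leading a-block: y = a^k for some k with 1 ≤ k ≤ p.
Since 1 ≤ k ≤ p, k divides p!; set t = 1 + p!/k. Then xy^t z has p + (p!/k)·k = p + p! copies of a. Now the a-count is p+p! and (b-count)-1 = (p+p!+1)-1 = p+p!, so i ≠ j-1 fails. So xy^t z = a^{p+p!} b^{p+p!+1} ∉ L.
Contradiction. Therefore L is not regular.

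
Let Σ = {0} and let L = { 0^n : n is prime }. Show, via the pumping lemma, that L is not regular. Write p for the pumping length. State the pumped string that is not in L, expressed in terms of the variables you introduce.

Suppose for contradiction that L is regular, and let p be the pumping length.
Let q be a prime with q ≥ p+2 (infinitely many primes exist), and take w = 0^q ∈ L with |w| = q ≥ p.
By the pumping lemma, w = xyz with |xy| ≤ p and |y| ≥ 1.
Then y = 0^k for some k with 1 ≤ k ≤ p.
Since 1 ≤ k ≤ p, |xz| = q-k. Pump with i = q+1: |xy^{q+1}z| = (q-k)+(q+1)k = q+qk = q(1+k), which is composite (both factors ≥ 2). So xy^{q+1}z = 0^{q(1+k)} ∉ L.
Contradiction. Therefore L is not regular.

0^{q(1+k)}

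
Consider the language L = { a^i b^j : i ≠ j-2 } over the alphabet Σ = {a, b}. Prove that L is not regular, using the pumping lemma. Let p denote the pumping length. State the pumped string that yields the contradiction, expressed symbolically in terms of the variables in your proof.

a^{p+p!} b^{p+p!+2}

Assume L is regular. Let p be the pumping length given by the pumping lemma.
Choose w = a^p b^{p+p!+2}. Since p ≠ (p+p!+2)-2 = p+p!, w ∈ L; and |w| ≥ p.
The pumping lemma gives a decomposition w = xyz where |xy| ≤ p and |y| ≥ 1.
Since the first p symbols of w are all a's and |xy| ≤ p, y lies entirely in the leading a-block: y = a^k for some k with 1 ≤ k ≤ p.
Since 1 ≤ k ≤ p, k divides p!; set t = 1 + p!/k. Then xy^t z has p + (p!/k)·k = p + p! copies of a. Now the a-count is p+p! and (b-count)-2 = (p+p!+2)-2 = p+p!, so i ≠ j-2 fails. So xy^t z = a^{p+p!} b^{p+p!+2} ∉ L.
Contradiction. Therefore L is not regular.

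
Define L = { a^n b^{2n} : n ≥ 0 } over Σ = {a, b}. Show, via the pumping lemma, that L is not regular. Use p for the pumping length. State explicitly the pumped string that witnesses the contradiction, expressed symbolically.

Assume L is regular; let p be its pumping constant.
Let w = a^p b^{2p} ∈ L; note |w| = 3p ≥ p.
Write w = xyz as guaranteed by the lemma, with |xy| ≤ p and |y| > 0.
Because |xy| ≤ p and w begins with p copies of a, we have y = a^k with 1 ≤ k ≤ p.
Pump with i = 2: xy^2z = a^{p+k} b^{2p}. For this to lie in L we would need 2p = 2(p+k), which forces k = 0. But k ≥ 1, so xy^2z ∉ L.
Contradiction. Therefore L is not regular.

a^{p+k} b^{2p}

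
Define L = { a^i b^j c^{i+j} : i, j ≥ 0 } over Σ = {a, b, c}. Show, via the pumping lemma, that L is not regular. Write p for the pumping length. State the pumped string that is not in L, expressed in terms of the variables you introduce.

Suppose for contradiction that L is regular, and let p be the pumping length.
Take w = a^p b^p c^{2p} ∈ L (with i=j=p, i+j=2p), |w| = 4p ≥ p.
By the pumping lemma, w = xyz with |xy| ≤ p and |y| > 0.
The first p characters of w are a's, so xy (and hence y) consists only of a's. Write y = a^k, 1 ≤ k ≤ p.
Consider xy^2z = a^{p+k} b^p c^{2p}. Now the a- and b-counts sum to 2p+k, but the c-count is 2p ≠ 2p+k. So xy^2z ∉ L.
This is a contradiction; hence L is not regular.

a^{p+k} b^p c^{2p}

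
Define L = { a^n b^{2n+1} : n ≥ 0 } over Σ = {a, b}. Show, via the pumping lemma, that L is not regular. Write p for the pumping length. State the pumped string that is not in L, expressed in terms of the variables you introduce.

Assume L is regular; let p be its pumping constant.
Let w = a^p b^{2p+1} ∈ L; note |w| = 3p+1 ≥ p.
The pumping lemma gives a decomposition w = xyz where |xy| ≤ p and |y| > 0.
Since the first p symbols of w are all a's and |xy| ≤ p, y lies entirely in the leading a-block: y = a^k for some k with 1 ≤ k ≤ p.
Pump with i = 2: xy^2z = a^{p+k} b^{2p+1}. For this to lie in L we would need 2p+1 = 2(p+k)+1, which forces k = 0. But k ≥ 1, so xy^2z ∉ L.
Contradiction. Therefore L is not regular.

a^{p+k} b^{2p+1}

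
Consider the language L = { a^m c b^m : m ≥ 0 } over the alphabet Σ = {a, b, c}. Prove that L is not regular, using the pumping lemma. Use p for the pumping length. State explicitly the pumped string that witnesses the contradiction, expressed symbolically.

Suppose for contradiction that L is regular, and let p be the pumping length.
Take w = a^p c b^p ∈ L with |w| = 2p+1 ≥ p.
By the pumping lemma, w = xyz with |xy| ≤ p and |y| ≥ 1.
The first p characters of w are a's, so xy (and hence y) consists only of a's. Write y = a^k, 1 ≤ k ≤ p.
Pump with i = 2: xy^2z = a^{p+k} c b^p, which would require p+k = p. But k ≥ 1, so xy^2z ∉ L.
This is a contradiction; hence L is not regular.

a^{p+k} c b^p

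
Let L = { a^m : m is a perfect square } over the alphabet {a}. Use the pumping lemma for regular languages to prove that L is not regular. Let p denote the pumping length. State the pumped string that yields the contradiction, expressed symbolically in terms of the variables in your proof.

Assume L is regular. Let p be the pumping length given by the pumping lemma.
Take w = a^{p²} ∈ L with |w| = p² ≥ p.
The pumping lemma gives a decomposition w = xyz where |xy| ≤ p and |y| > 0.
Then y = a^k for some k with 1 ≤ k ≤ p.
Pump with i = 2: xy^2z = a^{p²+k}. Since 1 ≤ k ≤ p, p² < p²+k ≤ p²+p < (p+1)², so p²+k lies strictly between consecutive squares and is not a perfect square. So xy^2z ∉ L.
This is a contradiction; hence L is not regular.

a^{p²+k}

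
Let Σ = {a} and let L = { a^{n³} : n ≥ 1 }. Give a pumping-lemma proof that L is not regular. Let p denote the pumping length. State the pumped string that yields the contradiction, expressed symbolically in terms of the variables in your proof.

Assume L is regular. Let p be the pumping length given by the pumping lemma.
Take w = a^{p³} ∈ L with |w| = p³ ≥ p.
The pumping lemma gives a decomposition w = xyz where |xy| ≤ p and y is nonempty.
Then y = a^k for some k with 1 ≤ k ≤ p.
Pump with i = 2: xy^2z = a^{p³+k}. Since 1 ≤ k ≤ p, p³ < p³+k ≤ p³+p < p³+3p²+3p+1 = (p+1)³, so p³+k is not a perfect cube. So xy^2z ∉ L.
This is a contradiction; hence L is not regular.

a^{p³+k}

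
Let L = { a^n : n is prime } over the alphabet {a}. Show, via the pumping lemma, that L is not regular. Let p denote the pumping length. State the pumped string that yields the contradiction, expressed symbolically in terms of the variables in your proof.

a^{q(1+k)}

Assume L is regular. Let p be the pumping length given by the pumping lemma.
Let q be a prime with q ≥ p+2 (infinitely many primes exist), and take w = a^q ∈ L with |w| = q ≥ p.
The pumping lemma gives a decomposition w = xyz where |xy| ≤ p and |y| > 0.
Then y = a^k for some k with 1 ≤ k ≤ p.
Since 1 ≤ k ≤ p, |xz| = q-k. Pump with i = q+1: |xy^{q+1}z| = (q-k)+(q+1)k = q+qk = q(1+k), which is composite (both factors ≥ 2). So xy^{q+1}z = a^{q(1+k)} ∉ L.
This contradicts the pumping lemma, so L is not regular.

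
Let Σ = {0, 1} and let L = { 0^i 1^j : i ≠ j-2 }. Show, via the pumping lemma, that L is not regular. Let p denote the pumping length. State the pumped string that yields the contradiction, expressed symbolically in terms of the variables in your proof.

0^{p+p!} 1^{p+p!+2}

Assume L is regular. Let p be the pumping length given by the pumping lemma.
Choose w = 0^p 1^{p+p!+2}. Since p ≠ (p+p!+2)-2 = p+p!, w ∈ L; and |w| ≥ p.
The pumping lemma gives a decomposition w = xyz where |xy| ≤ p and y is nonempty.
Since the first p symbols of w are all 0's and |xy| ≤ p, y lies entirely in the leading 0-block: y = 0^k for some k with 1 ≤ k ≤ p.
Since 1 ≤ k ≤ p, k divides p!; set t = 1 + p!/k. Then xy^t z has p + (p!/k)·k = p + p! copies of 0. Now the 0-count is p+p! and (1-count)-2 = (p+p!+2)-2 = p+p!, so i ≠ j-2 fails. So xy^t z = 0^{p+p!} 1^{p+p!+2} ∉ L.
This contradicts the pumping lemma, so L is not regular.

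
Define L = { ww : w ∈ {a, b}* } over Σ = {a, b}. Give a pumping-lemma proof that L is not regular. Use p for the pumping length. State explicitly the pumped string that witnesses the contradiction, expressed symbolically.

a^{p+k} b^p a^p b^p

Assume L is regular. Let p be the pumping length given by the pumping lemma.
Take w = a^p b^p a^p b^p = uu where u = a^pb^p; then w ∈ L and |w| = 4p ≥ p.
Write w = xyz as guaranteed by the lemma, with |xy| ≤ p and |y| > 0.
Since the first p symbols of w are all a's and |xy| ≤ p, y lies entirely in the leading a-block: y = a^k for some k with 1 ≤ k ≤ p.
Pump with i = 2: xy^2z = a^{p+k} b^p a^p b^p, of length 4p+k. Suppose this equals vv. The string starts with a and ends with b, so v does too; thus the boundary between the two copies of v is a b→a transition. There is exactly one such transition, at position 2p+k, so |v| = 2p+k and |vv| = 4p+2k ≠ 4p+k since k ≥ 1. So xy^2z ∉ L.
This is a contradiction; hence L is not regular.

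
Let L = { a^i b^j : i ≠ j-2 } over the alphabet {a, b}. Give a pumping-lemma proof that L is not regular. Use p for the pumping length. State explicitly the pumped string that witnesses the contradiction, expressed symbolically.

Suppose for contradiction that L is regular, and let p be the pumping length.
Choose w = a^p b^{p+p!+2}. Since p ≠ (p+p!+2)-2 = p+p!, w ∈ L; and |w| ≥ p.
By the pumping lemma, w = xyz with |xy| ≤ p and y is nonempty.
The first p characters of w are a's, so xy (and hence y) consists only of a's. Write y = a^k, 1 ≤ k ≤ p.
Since 1 ≤ k ≤ p, k divides p!; set t = 1 + p!/k. Then xy^t z has p + (p!/k)·k = p + p! copies of a. Now the a-count is p+p! and (b-count)-2 = (p+p!+2)-2 = p+p!, so i ≠ j-2 fails. So xy^t z = a^{p+p!} b^{p+p!+2} ∉ L.
This is a contradiction; hence L is not regular.

a^{p+p!} b^{p+p!+2}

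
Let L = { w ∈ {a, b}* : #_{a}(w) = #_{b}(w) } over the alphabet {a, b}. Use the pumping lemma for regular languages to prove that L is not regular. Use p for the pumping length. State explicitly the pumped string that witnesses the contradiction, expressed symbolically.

Assume L is regular. Let p be the pumping length given by the pumping lemma.
Choose w = a^p b^p ∈ L with |w| = 2p ≥ p.
Write w = xyz as guaranteed by the lemma, with |xy| ≤ p and y is nonempty.
The first p characters of w are a's, so xy (and hence y) consists only of a's. Write y = a^k, 1 ≤ k ≤ p.
Pump with i = 2: xy^2z = a^{p+k} b^p has p+k occurrences of a but only p of b. Since k ≥ 1 the counts differ, so xy^2z ∉ L.
This contradicts the pumping lemma, so L is not regular.

a^{p+k} b^p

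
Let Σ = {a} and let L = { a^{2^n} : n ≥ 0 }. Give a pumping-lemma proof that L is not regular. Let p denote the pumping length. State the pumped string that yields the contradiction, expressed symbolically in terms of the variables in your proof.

a^{2^p+k}

Toward a contradiction, assume L is regular with pumping length p.
Take w = a^{2^p} ∈ L with |w| = 2^p ≥ p.
The pumping lemma gives a decomposition w = xyz where |xy| ≤ p and y is nonempty.
Then y = a^k for some k with 1 ≤ k ≤ p.
Pump with i = 2: xy^2z = a^{2^p+k}. Since 1 ≤ k ≤ p < 2^p, we have 2^p < 2^p+k < 2^{p+1}, so 2^p+k is not a power of 2. So xy^2z ∉ L.
Contradiction. Therefore L is not regular.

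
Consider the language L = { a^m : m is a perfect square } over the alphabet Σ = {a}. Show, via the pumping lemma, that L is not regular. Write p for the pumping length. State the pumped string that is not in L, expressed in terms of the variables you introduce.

Assume L is regular; let p be its pumping constant.
Take w = a^{p²} ∈ L with |w| = p² ≥ p.
By the pumping lemma, w = xyz with |xy| ≤ p and |y| ≥ 1.
Then y = a^k for some k with 1 ≤ k ≤ p.
Pump with i = 2: xy^2z = a^{p²+k}. Since 1 ≤ k ≤ p, p² < p²+k ≤ p²+p < (p+1)², so p²+k lies strictly between consecutive squares and is not a perfect square. So xy^2z ∉ L.
This contradicts the pumping lemma, so L is not regular.

a^{p²+k}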